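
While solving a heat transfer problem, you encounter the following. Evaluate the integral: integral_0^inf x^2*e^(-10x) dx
This is a Gamma integral. Substitute u=10x (du=10 dx):
integral_0^inf x^2*e^(-10x) dx=(1/10^3) integral_0^inf u^2*e^(-u) du
=Gamma(3)/10^3=2!/10^3=2/1000

Answer: 1/500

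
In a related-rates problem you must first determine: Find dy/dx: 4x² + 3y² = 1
Differentiate: 8x + 6y·(dy/dx)=0
dy/dx=-8x/(6y)=-(4/3)·(x/y)

Answer: dy/dx=-(4/3)·(x/y)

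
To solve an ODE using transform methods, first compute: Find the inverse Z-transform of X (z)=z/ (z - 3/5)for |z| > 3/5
Standard pair: z/(z-a) <-> a^n * u[n] for causal signals
With a=3/5: x[n]=(3/5)^n * u[n]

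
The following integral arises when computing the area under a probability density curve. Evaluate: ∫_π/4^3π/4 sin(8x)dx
Antiderivative: -cos(8x)/8
Evaluate at bounds: [-cos(8·3π/4)/8] - [-cos(8·π/4)/8]
=(-(1)+(1))/8=0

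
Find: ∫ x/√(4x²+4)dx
Let u = 4x²+4, du = 8x dx
∫ (1/8)·u^(-1/2) du = √u/4+C

Answer: √(4x²+4)/4+C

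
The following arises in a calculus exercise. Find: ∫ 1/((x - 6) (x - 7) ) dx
Partial fractions: 1/((x-6)(x-7)) = A/(x-6) + B/(x-7)
A = -1, B = 1
∫ [-1· 1/(x-6) + 1· 1/(x-7)] dx
= (1)[ln|x-7| - ln|x-6|] + C

Answer: ln|(x-7)/(x-6)| + C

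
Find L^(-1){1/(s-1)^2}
L^(-1){1/(s-a)^n}=t^(n-1)·e^(at)/(n-1)!
Here a=1, n=2: t^1·e^(t)/1

Answer: t·e^(t)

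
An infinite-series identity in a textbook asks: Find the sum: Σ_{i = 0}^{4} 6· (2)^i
Geometric series: S=a(1 - r^n)/(1 - r)
a=6, r=2, n=5
S=6(1 - 32)/-1=186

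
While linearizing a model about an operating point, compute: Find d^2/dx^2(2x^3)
Apply power rule 2 times:
d^1: 6x^2
d^2: 12x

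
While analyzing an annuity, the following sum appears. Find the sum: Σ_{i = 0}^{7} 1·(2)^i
Geometric series: S=a(1 - r^n)/(1 - r)
a=1, r=2, n=8
S=1(1-256)/-1=255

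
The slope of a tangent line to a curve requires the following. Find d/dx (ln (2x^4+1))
Chain rule: d/dx[ln(u)] = u'/u where u = 2x^4+1
u' = 8x^3

Answer: (8x^3)/(2x^4+1)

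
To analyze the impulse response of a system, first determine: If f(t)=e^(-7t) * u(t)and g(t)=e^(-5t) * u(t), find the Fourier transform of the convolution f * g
By the convolution theorem: F{f * g}=F(omega) * G(omega)
F(omega)=1/(7+j * omega), G(omega)=1/(5+j * omega)
F{f * g}=1/((7+j * omega)(5+j * omega))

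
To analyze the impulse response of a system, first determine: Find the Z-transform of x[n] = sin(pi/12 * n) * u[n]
Z{sin(w0*n)*u[n]} = z*sin(w0)/(z^2 - 2z*cos(w0) + 1)
With w0 = pi/12: X(z) = z*sin(pi/12)/(z^2 - 2z*cos(pi/12) + 1)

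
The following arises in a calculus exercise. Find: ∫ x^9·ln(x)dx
By parts: u = ln(x), dv = x^9 dx
du = 1/x dx, v = x^10/10
= x^10·ln(x)/10 - ∫ x^9/10 dx
= x^10·ln(x)/10 - x^10/100+C

Answer: x^10(ln(x)/10-1/100)+C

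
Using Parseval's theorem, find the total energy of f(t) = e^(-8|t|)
Parseval's theorem: E = integral |f(t)|^2 dt = (1/2pi) integral |F(omega)|^2 domega
E = integral_{-inf}^{inf} e^(-16|t|) dt = 2 * integral_0^inf e^(-16t) dt = 2/(2 * 8) = 1/8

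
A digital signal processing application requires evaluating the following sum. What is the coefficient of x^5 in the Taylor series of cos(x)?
cos(x) has only even powers. Coefficient of x^5=0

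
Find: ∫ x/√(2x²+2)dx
Let u=2x² + 2, du=4x dx
∫ (1/4)·u^(-1/2) du=√u/2 + C

Answer: √(2x² + 2)/2 + C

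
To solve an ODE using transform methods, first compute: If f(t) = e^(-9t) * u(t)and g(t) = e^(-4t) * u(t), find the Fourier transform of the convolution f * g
By the convolution theorem: F{f*g} = F(omega)*G(omega)
F(omega) = 1/(9 + j*omega), G(omega) = 1/(4 + j*omega)
F{f*g} = 1/((9 + j*omega)(4 + j*omega))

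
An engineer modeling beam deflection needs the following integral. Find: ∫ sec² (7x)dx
Since d/dx[tan(7x)] = 7sec²(7x), integral = tan(7x)/7 + C

Answer: (1/7)tan(7x) + C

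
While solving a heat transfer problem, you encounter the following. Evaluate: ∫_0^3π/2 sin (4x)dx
Antiderivative: -cos(4x)/4
Evaluate at bounds: [-cos(4·3π/2)/4] - [-cos(4·0)/4]
=(-(1) + (1))/4=0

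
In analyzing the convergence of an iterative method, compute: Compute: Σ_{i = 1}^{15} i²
Using formula: Σ i^2=n(n + 1)(2n + 1)/6=15·16·31/6=1240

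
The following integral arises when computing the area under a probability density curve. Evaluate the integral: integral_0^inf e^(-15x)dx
integral_0^inf e^(-15x) dx = [-1/15*e^(-15x)]_0^inf
= 0 - (-1/15) = 1/15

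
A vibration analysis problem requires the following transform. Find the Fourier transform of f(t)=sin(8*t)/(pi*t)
sin(W * t)/(pi * t)=(W/pi) * sinc(W * t/pi) is the impulse response of the ideal low-pass filter with cutoff W (here W=8).
Its Fourier transform is a rectangular function:
F(omega)=1 for |omega| < 8, 0 otherwise

Answer: rect(omega/16) [i.e., 1 for |omega| < 8, 0 otherwise]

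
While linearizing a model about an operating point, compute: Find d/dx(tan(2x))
Chain rule: d/dx[tan(u)]=sec²(u)·u' where u=2x
u'=2

Answer: 2·sec²(2x)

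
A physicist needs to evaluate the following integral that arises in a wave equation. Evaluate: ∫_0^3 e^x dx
Antiderivative: e^x
Evaluate: (e^3 - 1)

Answer: e^3 - 1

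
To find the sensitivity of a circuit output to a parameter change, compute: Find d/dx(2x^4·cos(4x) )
Product rule: (fg)' = f'g+fg'
f = 2x^4, f' = 8x^3
g = cos(4x), g' = -4·sin(4x)

Answer: 8x^3·cos(4x)-8x^4·sin(4x)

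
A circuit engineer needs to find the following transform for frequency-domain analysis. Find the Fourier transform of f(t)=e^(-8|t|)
Using the standard pair: F{e^(-a|t|)} = 2a/(a^2 + omega^2)
With a = 8: F(omega) = 16/(64 + omega^2)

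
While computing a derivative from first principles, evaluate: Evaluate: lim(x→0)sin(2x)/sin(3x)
sin(u) ≈ u for small u:
sin(2x)/sin(3x) ≈ 2x/(3x) = 2/3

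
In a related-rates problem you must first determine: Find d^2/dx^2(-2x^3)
Apply power rule 2 times:
d^1: -6x^2
d^2: -12x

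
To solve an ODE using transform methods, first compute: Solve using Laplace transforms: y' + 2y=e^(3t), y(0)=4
Take L: sY - 4 + 2Y = 1/(s-3)
Y(s + 2) = 1/(s-3) + 4
Y = 1/((s-3)(s + 2)) + 4/(s + 2)
Partial fractions: 1/((s-3)(s + 2)) = (1/5)/(s-3) - (1/5)/(s + 2)
So Y = (1/5)/(s-3) + (19/5)/(s + 2)
Inverse Laplace transform (L^(-1){1/(s-3)} = e^(3t), L^(-1){1/(s + 2)} = e^(-2t)):

Answer: y(t) = (1/5)·e^(3t) + (19/5)·e^(-2t)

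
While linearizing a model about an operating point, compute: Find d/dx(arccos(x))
d/dx[arccos(u)] = -u'/√(1-u²), u = x, u' = 1

Answer: -1/√(1-x²)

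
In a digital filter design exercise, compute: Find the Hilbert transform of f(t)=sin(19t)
The Hilbert transform shifts each frequency component by -pi/2.
H{sin(wt)} = -cos(wt)
With w = 19: H{sin(19t)} = -cos(19t)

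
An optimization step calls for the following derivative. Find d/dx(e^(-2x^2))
Chain rule: d/dx[e^u] = e^u · u' where u = -2x^2
u' = -4x

Answer: -4x·e^(-2x^2)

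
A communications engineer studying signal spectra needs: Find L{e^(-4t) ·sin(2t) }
First shifting: L{e^(at)f(t)} = F(s-a)
L{sin(2t)} = 2/(s² + 4)
Shift: 2/((s + 4)² + 4)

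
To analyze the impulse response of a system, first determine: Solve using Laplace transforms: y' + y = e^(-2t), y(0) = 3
Take L: sY - 3 + Y=1/(s + 2)
Y(s + 1)=1/(s + 2) + 3
Y=1/((s + 2)(s + 1)) + 3/(s + 1)
Partial fractions: 1/((s + 2)(s + 1))=-1/(s + 2) + 1/(s + 1)
So Y=-1/(s + 2) + 4/(s + 1)
Inverse Laplace transform (L^(-1){1/(s + 2)}=e^(-2t), L^(-1){1/(s + 1)}=e^(-t)):

Answer: y(t)=-1·e^(-2t) + 4·e^(-t)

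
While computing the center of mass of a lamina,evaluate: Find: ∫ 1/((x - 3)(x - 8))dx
Partial fractions: 1/((x-3)(x-8)) = A/(x-3) + B/(x-8)
A = -1/5, B = 1/5
∫ [-1/5· 1/(x-3) + 1/5· 1/(x-8)] dx
= (1/5)[ln|x-8| - ln|x-3|] + C

Answer: (1/5)·ln|(x-8)/(x-3)| + C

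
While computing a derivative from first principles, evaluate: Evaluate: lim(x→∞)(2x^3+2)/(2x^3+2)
Divide numerator and denominator by x^3:
lim (2+2/x^3)/(2+2/x^3)=1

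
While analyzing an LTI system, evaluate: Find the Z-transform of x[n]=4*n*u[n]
Z{n * u[n]}=z/(z-1)^2
By linearity: Z{4 * n * u[n]}=4z/(z-1)^2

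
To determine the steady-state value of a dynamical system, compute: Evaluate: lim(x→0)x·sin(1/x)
Squeeze theorem: -|x| ≤ x·sin(1/x) ≤ |x|
Since x → 0 as x → 0, by squeeze theorem the limit is 0

Answer: 0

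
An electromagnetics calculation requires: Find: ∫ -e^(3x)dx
Since d/dx[e^(3x)] = 3e^(3x), we get -1/3 e^(3x) + C

Answer: (-1/3)e^(3x) + C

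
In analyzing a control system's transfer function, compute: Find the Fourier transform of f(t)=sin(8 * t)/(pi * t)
sin(W*t)/(pi*t) = (W/pi)*sinc(W*t/pi) is the impulse response of the ideal low-pass filter with cutoff W (here W = 8).
Its Fourier transform is a rectangular function:
F(omega) = 1 for |omega| < 8, 0 otherwise

Answer: rect(omega/16) [i.e., 1 for |omega| < 8, 0 otherwise]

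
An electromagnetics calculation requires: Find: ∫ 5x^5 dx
Using power rule: ∫ 5x^5 dx = 5/6 x^6 + C = (5/6)x^6 + C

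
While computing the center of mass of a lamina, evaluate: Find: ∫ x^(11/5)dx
Power rule: ∫ x^(11/5) dx = x^(16/5)/(16/5) + C

Answer: (5/16)·x^(16/5) + C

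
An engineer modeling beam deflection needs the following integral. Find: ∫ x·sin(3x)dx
By parts: u = x, dv = sin(3x) dx
du = dx, v = -cos(3x)/3
= -x·cos(3x)/3+sin(3x)/3²+C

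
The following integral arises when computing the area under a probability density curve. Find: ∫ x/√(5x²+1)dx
Let u=5x² + 1, du=10x dx
∫ (1/10)·u^(-1/2) du=√u/5 + C

Answer: √(5x² + 1)/5 + C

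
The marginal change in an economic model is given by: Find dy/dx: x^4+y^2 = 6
Differentiate: 4x^3+2y·(dy/dx) = 0
dy/dx = -4x^3/(2y)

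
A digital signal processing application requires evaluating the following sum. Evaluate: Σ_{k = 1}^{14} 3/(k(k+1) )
Partial fractions: 3/(k(k+1)) = 3/k - 3/(k+1)
Telescoping sum: 3(1-1/15) = 3·14/15

Answer: 14/5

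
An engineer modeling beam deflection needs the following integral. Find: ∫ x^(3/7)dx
Power rule: ∫ x^(3/7) dx = x^(10/7)/(10/7) + C

Answer: (7/10)·x^(10/7) + C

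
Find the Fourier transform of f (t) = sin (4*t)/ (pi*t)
sin(W * t)/(pi * t) = (W/pi) * sinc(W * t/pi) is the impulse response of the ideal low-pass filter with cutoff W (here W = 4).
Its Fourier transform is a rectangular function:
F(omega) = 1 for |omega| < 4, 0 otherwise

Answer: rect(omega/8) [i.e., 1 for |omega| < 4, 0 otherwise]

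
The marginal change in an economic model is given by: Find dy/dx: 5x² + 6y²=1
Differentiate: 10x + 12y·(dy/dx) = 0
dy/dx = -10x/(12y) = -(5/6)·(x/y)

Answer: dy/dx = -(5/6)·(x/y)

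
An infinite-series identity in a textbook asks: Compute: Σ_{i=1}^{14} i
Using formula: Σ i^1 = n(n+1)/2 = 14·15/2 = 105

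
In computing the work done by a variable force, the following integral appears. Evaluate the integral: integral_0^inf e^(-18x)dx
integral_0^inf e^(-18x) dx = [-1/18*e^(-18x)]_0^inf
= 0 - (-1/18) = 1/18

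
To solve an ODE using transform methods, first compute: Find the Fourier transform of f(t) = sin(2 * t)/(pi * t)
sin(W*t)/(pi*t) = (W/pi)*sinc(W*t/pi) is the impulse response of the ideal low-pass filter with cutoff W (here W = 2).
Its Fourier transform is a rectangular function:
F(omega) = 1 for |omega| < 2, 0 otherwise

Answer: rect(omega/4) [i.e., 1 for |omega| < 2, 0 otherwise]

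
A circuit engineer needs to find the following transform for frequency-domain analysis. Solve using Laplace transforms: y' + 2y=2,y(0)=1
Take L of both sides: sY(s)-1+2Y(s)=2/s
Y(s)(s+2)=2/s+1
Y(s)=2/(s(s+2))+1/(s+2)
Partial fractions: 2/(s(s+2))=1/s - 1/(s+2)
So Y(s)=1/s
Inverse transform (L^(-1){1/s}=1, L^(-1){1/(s+2)}=e^(-2t)):

Answer: y(t)=1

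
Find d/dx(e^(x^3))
Chain rule: d/dx[e^u]=e^u · u' where u=x^3
u'=3x^2

Answer: 3x^2·e^(x^3)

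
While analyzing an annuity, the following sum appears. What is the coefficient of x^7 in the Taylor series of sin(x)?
sin(x) = Σ (-1)^k x^(2k + 1)/(2k + 1)!
For x^7: (-1)^3/7! = -1/5040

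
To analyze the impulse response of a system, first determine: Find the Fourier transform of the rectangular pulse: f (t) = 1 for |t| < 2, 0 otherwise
F(omega) = integral from -2 to 2 of e^(-j * omega * t) dt
= 2 * sin(2 * omega)/omega = 4 * sinc(2 * omega/pi)

Answer: 2 * sin(2 * omega)/omega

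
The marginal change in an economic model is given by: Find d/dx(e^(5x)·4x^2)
Product rule: (fg)' = f'g+fg'
f = e^(5x), f' = 5·e^(5x)
g = 4x^2, g' = 8x

Answer: 20·e^(5x)·x^2+8·e^(5x)·x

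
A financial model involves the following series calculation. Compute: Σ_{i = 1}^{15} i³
Using formula: Σ i^3 = [n(n + 1)/2]² = [15·16/2]² = 14400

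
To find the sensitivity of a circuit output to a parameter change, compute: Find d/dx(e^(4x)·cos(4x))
Product rule: (fg)' = f'g + fg'
f = e^(4x), f' = 4·e^(4x)
g = cos(4x), g' = -4·sin(4x)

Answer: 4·e^(4x)·cos(4x) - 4·e^(4x)·sin(4x)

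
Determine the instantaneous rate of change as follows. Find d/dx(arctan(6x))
d/dx[arctan(u)]=u'/(1 + u²), u=6x, u'=6

Answer: 6/(1 + 36x²)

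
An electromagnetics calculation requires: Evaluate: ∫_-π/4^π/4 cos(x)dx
Antiderivative: sin(x)
Evaluate at bounds: [sin(1·π/4)/1] - [sin(1·-π/4)/1]
=((√2/2) - (-√2/2))/1=√2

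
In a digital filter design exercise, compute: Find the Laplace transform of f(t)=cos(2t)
L{cos(wt)} = s/(s² + w²)
L{cos(2t)} = s/(s² + 4)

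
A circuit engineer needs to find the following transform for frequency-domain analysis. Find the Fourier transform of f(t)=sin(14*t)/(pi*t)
sin(W * t)/(pi * t)=(W/pi) * sinc(W * t/pi) is the impulse response of the ideal low-pass filter with cutoff W (here W=14).
Its Fourier transform is a rectangular function:
F(omega)=1 for |omega| < 14, 0 otherwise

Answer: rect(omega/28) [i.e., 1 for |omega| < 14, 0 otherwise]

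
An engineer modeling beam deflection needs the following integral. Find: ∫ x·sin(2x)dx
By parts: u = x, dv = sin(2x) dx
du = dx, v = -cos(2x)/2
= -x·cos(2x)/2 + sin(2x)/2² + C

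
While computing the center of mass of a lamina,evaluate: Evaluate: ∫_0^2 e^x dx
Antiderivative: e^x
Evaluate: (e^2-1)

Answer: e^2-1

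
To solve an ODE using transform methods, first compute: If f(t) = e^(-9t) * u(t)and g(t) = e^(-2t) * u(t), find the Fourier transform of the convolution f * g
By the convolution theorem: F{f*g}=F(omega)*G(omega)
F(omega)=1/(9+j*omega), G(omega)=1/(2+j*omega)
F{f*g}=1/((9+j*omega)(2+j*omega))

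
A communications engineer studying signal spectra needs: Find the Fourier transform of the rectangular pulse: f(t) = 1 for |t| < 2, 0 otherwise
F(omega)=integral from -2 to 2 of e^(-j * omega * t) dt
=2 * sin(2 * omega)/omega=4 * sinc(2 * omega/pi)

Answer: 2 * sin(2 * omega)/omega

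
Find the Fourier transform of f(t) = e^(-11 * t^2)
The Fourier transform of a Gaussian e^(-a*t^2) is sqrt(pi/a)*e^(-omega^2/(4a)).
With a=11: F(omega)=sqrt(pi/11)*e^(-omega^2/44)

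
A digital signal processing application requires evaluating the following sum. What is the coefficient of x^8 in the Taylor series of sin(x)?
sin(x) has only odd powers. Coefficient of x^8 = 0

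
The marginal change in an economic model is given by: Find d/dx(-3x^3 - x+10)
Power rule: d/dx(ax^n) = n·a·x^(n-1)
Term by term: -9·x^2-1

Answer: -9x^2-1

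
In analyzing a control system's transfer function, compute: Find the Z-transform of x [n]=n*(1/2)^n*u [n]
Using the property Z{n * a^n * u[n]}=az/(z-a)^2
With a=1/2: X(z)=(1/2)z/(z - 1/2)^2, |z| > 1/2

Answer: (1/2)z/(z - 1/2)^2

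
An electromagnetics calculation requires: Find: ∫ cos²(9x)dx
Using identity cos²(u)=(1 + cos(2u))/2:
∫ (1 + cos(18x))/2 dx=x/2 + sin(18x)/36 + C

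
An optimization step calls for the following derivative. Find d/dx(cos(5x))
Chain rule: d/dx[cos(u)] = -sin(u)·u' where u = 5x
u' = 5

Answer: -5·sin(5x)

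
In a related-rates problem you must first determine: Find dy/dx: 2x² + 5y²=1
Differentiate: 4x + 10y·(dy/dx)=0
dy/dx=-4x/(10y)=-(2/5)·(x/y)

Answer: dy/dx=-(2/5)·(x/y)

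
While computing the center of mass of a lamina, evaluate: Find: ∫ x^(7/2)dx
Power rule: ∫ x^(7/2) dx=x^(9/2)/(9/2) + C

Answer: (2/9)·x^(9/2) + C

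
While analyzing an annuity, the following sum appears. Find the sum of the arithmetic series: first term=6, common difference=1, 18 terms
Last term: a_n=6+(18-1)·1=23
Sum=n(a_1+a_n)/2=18(6+23)/2=261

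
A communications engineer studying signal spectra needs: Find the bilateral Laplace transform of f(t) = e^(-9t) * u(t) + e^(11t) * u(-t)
For e^(-9t) * u(t): L=1/(s + 9), Re(s) > -9
For e^(11t) * u(-t): L=-1/(s-11), Re(s) < 11
Combined: F(s)=1/(s + 9) - 1/(s-11), -9 < Re(s) < 11

Answer: 1/(s + 9) - 1/(s-11), ROC: -9 < Re(s) < 11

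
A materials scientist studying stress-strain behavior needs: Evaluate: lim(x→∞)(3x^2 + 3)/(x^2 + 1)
Divide numerator and denominator by x^2:
lim (3+3/x^2)/(1+1/x^2)=3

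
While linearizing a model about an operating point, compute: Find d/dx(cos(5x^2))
Chain rule: d/dx[cos(u)]=-sin(u)·u' where u=5x^2
u'=10x

Answer: -10x·sin(5x^2)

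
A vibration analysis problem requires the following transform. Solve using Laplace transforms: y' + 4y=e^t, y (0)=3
Take L: sY - 3+4Y = 1/(s-1)
Y(s+4) = 1/(s-1)+3
Y = 1/((s-1)(s+4))+3/(s+4)
Partial fractions: 1/((s-1)(s+4)) = (1/5)/(s-1) - (1/5)/(s+4)
So Y = (1/5)/(s-1)+(14/5)/(s+4)
Inverse Laplace transform (L^(-1){1/(s-1)} = e^t, L^(-1){1/(s+4)} = e^(-4t)):

Answer: y(t) = (1/5)·e^t+(14/5)·e^(-4t)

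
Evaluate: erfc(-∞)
erfc(x) = 1 - erf(x); erfc(-∞) = 1 - erf(-∞) = 1 - (-1) = 2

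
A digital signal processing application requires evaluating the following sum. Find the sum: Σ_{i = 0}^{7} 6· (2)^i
Geometric series: S = a(1 - r^n)/(1 - r)
a = 6, r = 2, n = 8
S = 6(1 - 256)/-1 = 1530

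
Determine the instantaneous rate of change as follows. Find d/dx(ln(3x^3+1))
Chain rule: d/dx[ln(u)] = u'/u where u = 3x^3 + 1
u' = 9x^2

Answer: (9x^2)/(3x^3 + 1)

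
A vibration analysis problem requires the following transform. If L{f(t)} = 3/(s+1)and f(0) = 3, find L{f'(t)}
L{f'(t)} = s·F(s) - f(0) = 3s/(s + 1) - 3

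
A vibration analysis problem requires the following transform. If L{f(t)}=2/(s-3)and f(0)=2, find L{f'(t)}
L{f'(t)}=s·F(s) - f(0)=2s/(s-3)-2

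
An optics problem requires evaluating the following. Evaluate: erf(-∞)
erf(-∞)=-1 (the error function is odd, so erf(-∞)=-erf(∞)=-1)

Answer: -1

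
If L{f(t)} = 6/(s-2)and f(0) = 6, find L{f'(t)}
L{f'(t)}=s·F(s) - f(0)=6s/(s-2)-6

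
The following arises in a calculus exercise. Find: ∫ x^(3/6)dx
Power rule: ∫ x^(1/2) dx = x^(3/2)/(3/2)+C

Answer: (2/3)·x^(3/2)+C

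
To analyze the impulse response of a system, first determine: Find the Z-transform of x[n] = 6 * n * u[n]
Z{n*u[n]} = z/(z-1)^2
By linearity: Z{6*n*u[n]} = 6z/(z-1)^2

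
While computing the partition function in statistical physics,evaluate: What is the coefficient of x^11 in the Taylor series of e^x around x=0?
Taylor series of e^x = Σ x^n/n!
Coefficient of x^11 = 1/11! = 1/39916800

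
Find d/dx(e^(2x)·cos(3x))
Product rule: (fg)'=f'g + fg'
f=e^(2x), f'=2·e^(2x)
g=cos(3x), g'=-3·sin(3x)

Answer: 2·e^(2x)·cos(3x) - 3·e^(2x)·sin(3x)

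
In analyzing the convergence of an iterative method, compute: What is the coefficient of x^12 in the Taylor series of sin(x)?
sin(x) has only odd powers. Coefficient of x^12=0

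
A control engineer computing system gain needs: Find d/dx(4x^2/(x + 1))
Quotient rule: (f/g)'=(f'g - fg')/g²
f=4x^2, f'=8x
g=x+1, g'=1

Answer: (8x·(x+1)-4x^2)/(x+1)²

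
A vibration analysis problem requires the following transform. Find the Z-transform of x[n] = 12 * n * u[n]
Z{n*u[n]} = z/(z-1)^2
By linearity: Z{12*n*u[n]} = 12z/(z-1)^2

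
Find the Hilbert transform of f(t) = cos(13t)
The Hilbert transform shifts each frequency component by -pi/2.
H{cos(wt)} = sin(wt)
With w = 13: H{cos(13t)} = sin(13t)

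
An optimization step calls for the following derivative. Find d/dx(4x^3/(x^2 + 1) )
Quotient rule: (f/g)' = (f'g - fg')/g²
f = 4x^3, f' = 12x^2
g = x^2+1, g' = 2x

Answer: (12x^2·(x^2+1)-8x^4)/(x^2+1)²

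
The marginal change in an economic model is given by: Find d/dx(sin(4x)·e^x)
Product rule: (fg)' = f'g + fg'
f = sin(4x), f' = 4·cos(4x)
g = e^x, g' = e^x

Answer: 4·cos(4x)·e^x + sin(4x)·e^x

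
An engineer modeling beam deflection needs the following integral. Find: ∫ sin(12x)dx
Using substitution u = 12x: ∫ sin(u) du/12 = -cos(u)/12 + C

Answer: (-1/12)cos(12x) + C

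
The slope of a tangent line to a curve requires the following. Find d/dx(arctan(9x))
d/dx[arctan(u)]=u'/(1+u²), u=9x, u'=9

Answer: 9/(1+81x²)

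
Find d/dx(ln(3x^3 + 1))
Chain rule: d/dx[ln(u)]=u'/u where u=3x^3+1
u'=9x^2

Answer: (9x^2)/(3x^3+1)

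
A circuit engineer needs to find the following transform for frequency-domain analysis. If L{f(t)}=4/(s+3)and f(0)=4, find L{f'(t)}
L{f'(t)} = s·F(s) - f(0) = 4s/(s + 3) - 4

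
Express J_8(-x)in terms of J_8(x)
For integer n: J_n(-x)=(-1)^n J_n(x)
With n=8: J_8(-x)=(-1)^8 J_8(x)=J_8(x)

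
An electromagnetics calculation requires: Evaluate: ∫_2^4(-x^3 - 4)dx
Step 1: Find antiderivative F(x) = (-1/4)x^4 - 4x
Step 2: F(4) - F(2) = -80 - (-12) = -68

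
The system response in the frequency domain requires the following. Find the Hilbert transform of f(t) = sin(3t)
The Hilbert transform shifts each frequency component by -pi/2.
H{sin(wt)} = -cos(wt)
With w = 3: H{sin(3t)} = -cos(3t)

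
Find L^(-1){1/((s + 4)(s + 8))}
Partial fractions: 1/((s + 4)(s + 8))=A/(s + 4) + B/(s + 8)
Cover-up: A=1/(s + 8)|_{s=-4}=1/4; B=1/(s + 4)|_{s=-8}=-1/4
L^(-1)=(1/4)e^(-4t) - (1/4)e^(-8t)

Answer: (1/4)(e^(-4t) - e^(-8t))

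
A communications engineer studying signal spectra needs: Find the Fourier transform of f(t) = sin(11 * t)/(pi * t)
sin(W*t)/(pi*t)=(W/pi)*sinc(W*t/pi) is the impulse response of the ideal low-pass filter with cutoff W (here W=11).
Its Fourier transform is a rectangular function:
F(omega)=1 for |omega| < 11, 0 otherwise

Answer: rect(omega/22) [i.e., 1 for |omega| < 11, 0 otherwise]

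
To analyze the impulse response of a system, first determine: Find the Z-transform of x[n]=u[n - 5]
Using the time-shift property: Z{u[n-5]}=z^(-5) * z/(z-1)
=z^(-4)/(z-1)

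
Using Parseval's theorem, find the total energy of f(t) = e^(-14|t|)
Parseval's theorem: E = integral |f(t)|^2 dt = (1/2pi) integral |F(omega)|^2 domega
E = integral_{-inf}^{inf} e^(-28|t|) dt = 2*integral_0^inf e^(-28t) dt = 2/(2*14) = 1/14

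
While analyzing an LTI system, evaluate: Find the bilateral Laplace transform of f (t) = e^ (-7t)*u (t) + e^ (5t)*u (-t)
For e^(-7t) * u(t): L=1/(s + 7), Re(s) > -7
For e^(5t) * u(-t): L=-1/(s-5), Re(s) < 5
Combined: F(s)=1/(s + 7) - 1/(s-5), -7 < Re(s) < 5

Answer: 1/(s + 7) - 1/(s-5), ROC: -7 < Re(s) < 5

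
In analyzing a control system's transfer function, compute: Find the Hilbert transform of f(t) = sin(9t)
The Hilbert transform shifts each frequency component by -pi/2.
H{sin(wt)} = -cos(wt)
With w = 9: H{sin(9t)} = -cos(9t)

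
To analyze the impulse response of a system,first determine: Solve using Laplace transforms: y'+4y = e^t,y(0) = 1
Take L: sY - 1+4Y = 1/(s-1)
Y(s+4) = 1/(s-1)+1
Y = 1/((s-1)(s+4))+1/(s+4)
Partial fractions: 1/((s-1)(s+4)) = (1/5)/(s-1) - (1/5)/(s+4)
So Y = (1/5)/(s-1)+(4/5)/(s+4)
Inverse Laplace transform (L^(-1){1/(s-1)} = e^t, L^(-1){1/(s+4)} = e^(-4t)):

Answer: y(t) = (1/5)·e^t+(4/5)·e^(-4t)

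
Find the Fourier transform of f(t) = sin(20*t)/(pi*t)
sin(W * t)/(pi * t)=(W/pi) * sinc(W * t/pi) is the impulse response of the ideal low-pass filter with cutoff W (here W=20).
Its Fourier transform is a rectangular function:
F(omega)=1 for |omega| < 20, 0 otherwise

Answer: rect(omega/40) [i.e., 1 for |omega| < 20, 0 otherwise]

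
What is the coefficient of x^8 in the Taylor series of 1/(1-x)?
1/(1-x) = Σ x^n for |x|<1
All coefficients are 1

Answer: 1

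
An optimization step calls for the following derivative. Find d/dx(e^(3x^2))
Chain rule: d/dx[e^u] = e^u · u' where u = 3x^2
u' = 6x

Answer: 6x·e^(3x^2)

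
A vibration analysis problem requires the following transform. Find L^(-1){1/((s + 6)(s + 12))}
Partial fractions: 1/((s+6)(s+12)) = A/(s+6)+B/(s+12)
Cover-up: A = 1/(s+12)|_{s = -6} = 1/6; B = 1/(s+6)|_{s = -12} = -1/6
L^(-1) = (1/6)e^(-6t) - (1/6)e^(-12t)

Answer: (1/6)(e^(-6t) - e^(-12t))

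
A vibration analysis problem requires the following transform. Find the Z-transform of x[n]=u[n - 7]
Using the time-shift property: Z{u[n-7]}=z^(-7) * z/(z-1)
=z^(-6)/(z-1)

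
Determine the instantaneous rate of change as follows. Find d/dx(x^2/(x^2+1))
Quotient rule: (f/g)' = (f'g - fg')/g²
f = x^2, f' = 2x
g = x^2+1, g' = 2x

Answer: (2x·(x^2+1)-2x^3)/(x^2+1)²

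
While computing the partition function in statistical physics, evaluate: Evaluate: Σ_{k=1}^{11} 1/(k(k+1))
Partial fractions: 1/(k(k + 1))=1/k - 1/(k + 1)
Telescoping sum: 1(1 - 1/12)=1·11/12

Answer: 11/12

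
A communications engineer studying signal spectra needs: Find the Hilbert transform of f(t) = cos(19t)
The Hilbert transform shifts each frequency component by -pi/2.
H{cos(wt)} = sin(wt)
With w = 19: H{cos(19t)} = sin(19t)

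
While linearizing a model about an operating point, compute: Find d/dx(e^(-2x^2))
Chain rule: d/dx[e^u]=e^u · u' where u=-2x^2
u'=-4x

Answer: -4x·e^(-2x^2)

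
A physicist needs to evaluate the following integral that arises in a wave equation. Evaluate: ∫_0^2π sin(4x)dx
Antiderivative: -cos(4x)/4
Evaluate at bounds: [-cos(4·2π)/4] - [-cos(4·0)/4]
=(-(1) + (1))/4=0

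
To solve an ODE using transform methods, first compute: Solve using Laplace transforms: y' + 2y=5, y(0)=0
Take L of both sides: sY(s)-0+2Y(s)=5/s
Y(s)(s+2)=5/s+0
Y(s)=5/(s(s+2))+0/(s+2)
Partial fractions: 5/(s(s+2))=(5/2)/s - (5/2)/(s+2)
So Y(s)=(5/2)/s - (5/2)/(s+2)
Inverse transform (L^(-1){1/s}=1, L^(-1){1/(s+2)}=e^(-2t)):

Answer: y(t)=5/2 - (5/2)·e^(-2t)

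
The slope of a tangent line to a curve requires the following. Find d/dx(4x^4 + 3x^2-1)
Power rule: d/dx(ax^n) = n·a·x^(n-1)
Term by term: 16·x^3+6·x

Answer: 16x^3+6x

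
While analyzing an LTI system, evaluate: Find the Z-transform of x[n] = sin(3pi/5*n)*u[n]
Z{sin(w0 * n) * u[n]} = z * sin(w0)/(z^2 - 2z * cos(w0) + 1)
With w0 = 3pi/5: X(z) = z * sin(3pi/5)/(z^2 - 2z * cos(3pi/5) + 1)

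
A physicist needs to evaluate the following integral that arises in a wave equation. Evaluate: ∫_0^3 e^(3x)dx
Antiderivative: (1/3)e^(3x)
Evaluate: (1/3)(e^9 - 1)

Answer: (e^9 - 1)/3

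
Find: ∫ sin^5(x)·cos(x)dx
Let u = sin(x), du = cos(x) dx
∫ u^5 du = u^6/6+C

Answer: sin^6(x)/6+C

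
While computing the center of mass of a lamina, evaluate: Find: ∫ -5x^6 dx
Using power rule: ∫ -5x^6 dx=-5/7 x^7 + C=(-5/7)x^7 + C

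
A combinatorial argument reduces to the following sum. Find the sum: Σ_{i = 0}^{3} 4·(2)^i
Geometric series: S=a(1 - r^n)/(1 - r)
a=4, r=2, n=4
S=4(1 - 16)/-1=60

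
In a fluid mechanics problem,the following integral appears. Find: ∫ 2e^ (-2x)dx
Since d/dx[e^(-2x)]=-2e^(-2x), we get -1 e^(-2x)+C

Answer: -e^(-2x)+C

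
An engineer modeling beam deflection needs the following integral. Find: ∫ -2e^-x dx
Since d/dx[e^-x] = - e^-x, we get 2e^-x+C

Answer: 2e^-x+C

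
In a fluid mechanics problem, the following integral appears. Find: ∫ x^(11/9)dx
Power rule: ∫ x^(11/9) dx=x^(20/9)/(20/9) + C

Answer: (9/20)·x^(20/9) + C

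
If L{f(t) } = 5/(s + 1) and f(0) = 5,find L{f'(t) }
L{f'(t)} = s·F(s) - f(0) = 5s/(s + 1) - 5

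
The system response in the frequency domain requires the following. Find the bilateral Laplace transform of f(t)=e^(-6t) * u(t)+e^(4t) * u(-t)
For e^(-6t)*u(t): L=1/(s+6), Re(s) > -6
For e^(4t)*u(-t): L=-1/(s-4), Re(s) < 4
Combined: F(s)=1/(s+6)-1/(s-4), -6 < Re(s) < 4

Answer: 1/(s+6)-1/(s-4), ROC: -6 < Re(s) < 4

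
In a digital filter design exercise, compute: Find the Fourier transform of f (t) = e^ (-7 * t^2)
The Fourier transform of a Gaussian e^(-a*t^2) is sqrt(pi/a)*e^(-omega^2/(4a)).
With a = 7: F(omega) = sqrt(pi/7)*e^(-omega^2/28)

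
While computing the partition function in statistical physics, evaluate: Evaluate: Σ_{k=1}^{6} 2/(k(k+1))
Partial fractions: 2/(k(k + 1))=2/k - 2/(k + 1)
Telescoping sum: 2(1 - 1/7)=2·6/7

Answer: 12/7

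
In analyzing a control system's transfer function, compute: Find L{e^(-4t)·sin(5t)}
First shifting: L{e^(at)f(t)}=F(s-a)
L{sin(5t)}=5/(s²+25)
Shift: 5/((s+4)²+25)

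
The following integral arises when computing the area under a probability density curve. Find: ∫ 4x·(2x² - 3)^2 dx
Let u=2x² - 3, du=4x dx
∫ u^2 du=u^3/3+C

Answer: (2x² - 3)^3/3+C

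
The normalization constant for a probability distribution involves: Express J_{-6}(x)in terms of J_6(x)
For integer n: J_{-n}(x) = (-1)^n J_n(x)
With n = 6: J_{-6}(x) = (-1)^6 J_6(x) = J_6(x)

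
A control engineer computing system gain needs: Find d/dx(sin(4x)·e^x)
Product rule: (fg)'=f'g + fg'
f=sin(4x), f'=4·cos(4x)
g=e^x, g'=e^x

Answer: 4·cos(4x)·e^x + sin(4x)·e^x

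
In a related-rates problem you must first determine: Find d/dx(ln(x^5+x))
Chain rule: d/dx[ln(u)] = u'/u where u = x^5+x
u' = 5x^4+1

Answer: (5x^4+1)/(x^5+x)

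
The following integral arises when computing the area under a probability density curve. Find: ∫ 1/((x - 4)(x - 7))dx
Partial fractions: 1/((x-4)(x-7)) = A/(x-4) + B/(x-7)
A = -1/3, B = 1/3
∫ [-1/3· 1/(x-4) + 1/3· 1/(x-7)] dx
= (1/3)[ln|x-7| - ln|x-4|] + C

Answer: (1/3)·ln|(x-7)/(x-4)| + C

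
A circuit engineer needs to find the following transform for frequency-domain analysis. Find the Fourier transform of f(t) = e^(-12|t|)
Using the standard pair: F{e^(-a|t|)}=2a/(a^2+omega^2)
With a=12: F(omega)=24/(144+omega^2)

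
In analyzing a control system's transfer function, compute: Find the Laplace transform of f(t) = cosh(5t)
L{cosh(at)}=s/(s²-a²)
L{cosh(5t)}=s/(s²-25)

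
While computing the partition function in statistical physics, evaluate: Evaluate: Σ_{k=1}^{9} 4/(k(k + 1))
Partial fractions: 4/(k(k + 1)) = 4/k - 4/(k + 1)
Telescoping sum: 4(1 - 1/10) = 4·9/10

Answer: 18/5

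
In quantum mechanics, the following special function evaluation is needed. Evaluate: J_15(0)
J_n(0) = 0 for all n > 0 (Bessel function of first kind)
J_15(0) = 0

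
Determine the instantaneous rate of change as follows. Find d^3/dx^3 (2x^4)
Apply power rule 3 times:
d^1: 8x^3
d^2: 24x^2
d^3: 48x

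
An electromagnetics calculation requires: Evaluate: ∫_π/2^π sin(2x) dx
Antiderivative: -cos(2x)/2
Evaluate at bounds: [-cos(2·π)/2] - [-cos(2·π/2)/2]
= (-(1) + (-1))/2 = -1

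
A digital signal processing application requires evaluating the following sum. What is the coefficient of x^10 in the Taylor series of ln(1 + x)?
ln(1 + x)=Σ (-1)^(n + 1) x^n/n
Coefficient of x^10=(-1)^11/10=-1/10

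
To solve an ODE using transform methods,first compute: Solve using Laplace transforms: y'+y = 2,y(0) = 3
Take L of both sides: sY(s) - 3 + Y(s)=2/s
Y(s)(s + 1)=2/s + 3
Y(s)=2/(s(s + 1)) + 3/(s + 1)
Partial fractions: 2/(s(s + 1))=2/s - 2/(s + 1)
So Y(s)=2/s + 1/(s + 1)
Inverse transform (L^(-1){1/s}=1, L^(-1){1/(s + 1)}=e^(-t)):

Answer: y(t)=2 + e^(-t)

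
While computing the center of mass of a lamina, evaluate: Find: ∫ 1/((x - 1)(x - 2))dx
Partial fractions: 1/((x-1)(x-2))=A/(x-1) + B/(x-2)
A=-1, B=1
∫ [-1· 1/(x-1) + 1· 1/(x-2)] dx
=(1)[ln|x-2| - ln|x-1|] + C

Answer: ln|(x-2)/(x-1)| + C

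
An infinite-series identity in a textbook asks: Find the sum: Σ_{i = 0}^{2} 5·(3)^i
Geometric series: S = a(1 - r^n)/(1 - r)
a = 5, r = 3, n = 3
S = 5(1 - 27)/-2 = 65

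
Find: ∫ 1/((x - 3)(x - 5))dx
Partial fractions: 1/((x-3)(x-5)) = A/(x-3) + B/(x-5)
A = -1/2, B = 1/2
∫ [-1/2· 1/(x-3) + 1/2· 1/(x-5)] dx
= (1/2)[ln|x-5| - ln|x-3|] + C

Answer: (1/2)·ln|(x-5)/(x-3)| + C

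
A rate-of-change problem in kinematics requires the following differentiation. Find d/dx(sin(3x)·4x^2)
Product rule: (fg)'=f'g+fg'
f=sin(3x), f'=3·cos(3x)
g=4x^2, g'=8x

Answer: 12·cos(3x)·x^2+8·sin(3x)·x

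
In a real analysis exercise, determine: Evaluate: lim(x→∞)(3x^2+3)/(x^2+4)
Divide numerator and denominator by x^2:
lim (3+3/x^2)/(1+4/x^2) = 3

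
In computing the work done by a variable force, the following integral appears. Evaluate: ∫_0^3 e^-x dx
Antiderivative: -e^-x
Evaluate: -(e^-3 - 1)

Answer: (e^-3 - 1)/(-1)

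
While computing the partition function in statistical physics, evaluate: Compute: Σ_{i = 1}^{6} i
Using formula: Σ i^1 = n(n + 1)/2 = 6·7/2 = 21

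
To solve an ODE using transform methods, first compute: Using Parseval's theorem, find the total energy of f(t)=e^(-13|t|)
Parseval's theorem: E = integral |f(t)|^2 dt = (1/2pi) integral |F(omega)|^2 domega
E = integral_{-inf}^{inf} e^(-26|t|) dt = 2*integral_0^inf e^(-26t) dt = 2/(2*13) = 1/13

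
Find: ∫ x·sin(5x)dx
By parts: u = x, dv = sin(5x) dx
du = dx, v = -cos(5x)/5
= -x·cos(5x)/5 + sin(5x)/5² + C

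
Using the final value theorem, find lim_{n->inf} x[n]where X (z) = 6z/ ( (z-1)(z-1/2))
Final value theorem: lim x[n]=lim_{z->1} (z-1)*X(z)
(z-1)*X(z)=6z/(z-1/2)
As z->1: 6/(1-1/2)=6/(1/2)=12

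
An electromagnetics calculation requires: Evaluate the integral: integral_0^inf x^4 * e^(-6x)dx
This is a Gamma integral. Substitute u = 6x (du = 6 dx):
integral_0^inf x^4 * e^(-6x) dx = (1/6^5) integral_0^inf u^4 * e^(-u) du
= Gamma(5)/6^5 = 4!/6^5 = 24/7776

Answer: 1/324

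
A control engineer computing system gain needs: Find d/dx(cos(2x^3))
Chain rule: d/dx[cos(u)]=-sin(u)·u' where u=2x^3
u'=6x^2

Answer: -6x^2·sin(2x^3)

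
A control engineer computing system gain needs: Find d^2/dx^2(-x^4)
Apply power rule 2 times:
d^1: -4x^3
d^2: -12x^2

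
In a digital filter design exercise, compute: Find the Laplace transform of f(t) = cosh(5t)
L{cosh(at)} = s/(s²-a²)
L{cosh(5t)} = s/(s²-25)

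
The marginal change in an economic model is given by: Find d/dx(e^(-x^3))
Chain rule: d/dx[e^u] = e^u · u' where u = -x^3
u' = -3x^2

Answer: -3x^2·e^(-x^3)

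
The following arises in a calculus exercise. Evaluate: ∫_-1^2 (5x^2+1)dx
Step 1: Find antiderivative F(x)=(5/3)x^3 + x
Step 2: F(2) - F(-1)=46/3 - (-8/3)=18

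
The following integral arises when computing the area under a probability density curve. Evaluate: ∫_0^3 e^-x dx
Antiderivative: -e^-x
Evaluate: -(e^-3 - 1)

Answer: (e^-3 - 1)/(-1)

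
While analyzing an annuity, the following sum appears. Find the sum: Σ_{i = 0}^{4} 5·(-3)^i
Geometric series: S = a(1 - r^n)/(1 - r)
a = 5, r = -3, n = 5
S = 5(1+243)/4 = 305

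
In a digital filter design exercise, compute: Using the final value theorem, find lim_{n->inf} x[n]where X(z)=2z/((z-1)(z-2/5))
Final value theorem: lim x[n] = lim_{z->1} (z-1) * X(z)
(z-1) * X(z) = 2z/(z-2/5)
As z->1: 2/(1 - 2/5) = 2/(3/5) = 10/3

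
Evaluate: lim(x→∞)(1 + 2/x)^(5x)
Rewrite as [(1 + 2/x)^x]^5.
lim(1 + 2/x)^x=e^2, so limit=(e^2)^5=e^10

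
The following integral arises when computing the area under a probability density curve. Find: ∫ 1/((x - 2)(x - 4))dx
Partial fractions: 1/((x-2)(x-4)) = A/(x-2) + B/(x-4)
A = -1/2, B = 1/2
∫ [-1/2· 1/(x-2) + 1/2· 1/(x-4)] dx
= (1/2)[ln|x-4| - ln|x-2|] + C

Answer: (1/2)·ln|(x-4)/(x-2)| + C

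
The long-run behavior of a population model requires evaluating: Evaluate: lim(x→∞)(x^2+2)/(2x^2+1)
Divide numerator and denominator by x^2:
lim (1 + 2/x^2)/(2 + 1/x^2)=1/2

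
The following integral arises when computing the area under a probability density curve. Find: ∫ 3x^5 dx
Using power rule: ∫ 3x^5 dx=3/6 x^6+C=(1/2)x^6+C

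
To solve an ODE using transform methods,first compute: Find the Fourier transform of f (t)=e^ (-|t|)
Using the standard pair: F{e^(-a|t|)} = 2a/(a^2 + omega^2)
With a = 1: F(omega) = 2/(1 + omega^2)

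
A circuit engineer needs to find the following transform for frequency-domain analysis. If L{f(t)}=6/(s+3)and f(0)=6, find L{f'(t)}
L{f'(t)} = s·F(s) - f(0) = 6s/(s + 3) - 6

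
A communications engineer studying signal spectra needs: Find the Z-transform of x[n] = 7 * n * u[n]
Z{n*u[n]} = z/(z-1)^2
By linearity: Z{7*n*u[n]} = 7z/(z-1)^2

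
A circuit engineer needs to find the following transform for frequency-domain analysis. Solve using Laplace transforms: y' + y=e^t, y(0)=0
Take L: sY - 0 + Y = 1/(s-1)
Y(s + 1) = 1/(s-1) + 0
Y = 1/((s-1)(s + 1)) + 0/(s + 1)
Partial fractions: 1/((s-1)(s + 1)) = (1/2)/(s-1) - (1/2)/(s + 1)
So Y = (1/2)/(s-1) - (1/2)/(s + 1)
Inverse Laplace transform (L^(-1){1/(s-1)} = e^t, L^(-1){1/(s + 1)} = e^(-t)):

Answer: y(t) = (1/2)·e^t - (1/2)·e^(-t)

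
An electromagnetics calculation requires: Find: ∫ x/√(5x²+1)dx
Let u = 5x²+1, du = 10x dx
∫ (1/10)·u^(-1/2) du = √u/5+C

Answer: √(5x²+1)/5+C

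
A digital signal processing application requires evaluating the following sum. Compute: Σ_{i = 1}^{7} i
Using formula: Σ i^1 = n(n + 1)/2 = 7·8/2 = 28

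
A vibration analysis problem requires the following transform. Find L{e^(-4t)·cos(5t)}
First shifting: L{e^(at)f(t)} = F(s-a)
L{cos(5t)} = s/(s²+25)
Shift: (s+4)/((s+4)²+25)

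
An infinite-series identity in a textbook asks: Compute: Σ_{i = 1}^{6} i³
Using formula: Σ i^3=[n(n + 1)/2]²=[6·7/2]²=441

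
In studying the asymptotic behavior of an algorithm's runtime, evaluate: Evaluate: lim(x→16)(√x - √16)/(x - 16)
Multiply by conjugate (√x + √16)/(√x + √16):
=(x - 16)/((x - 16)(√x + √16))=1/(√x + √16)
As x → 16: 1/(2√16)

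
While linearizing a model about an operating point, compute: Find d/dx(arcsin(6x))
d/dx[arcsin(u)] = u'/√(1-u²), u = 6x, u' = 6

Answer: 6/√(1 - 36x²)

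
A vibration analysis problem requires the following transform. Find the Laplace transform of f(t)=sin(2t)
L{sin(wt)} = w/(s²+w²)
L{sin(2t)} = 2/(s²+4)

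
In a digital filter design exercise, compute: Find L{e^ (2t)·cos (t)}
First shifting: L{e^(at)f(t)} = F(s-a)
L{cos(t)} = s/(s²+1)
Shift: (s-2)/((s-2)²+1)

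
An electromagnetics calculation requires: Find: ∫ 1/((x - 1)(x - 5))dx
Partial fractions: 1/((x-1)(x-5))=A/(x-1)+B/(x-5)
A=-1/4, B=1/4
∫ [-1/4· 1/(x-1)+1/4· 1/(x-5)] dx
=(1/4)[ln|x-5| - ln|x-1|]+C

Answer: (1/4)·ln|(x-5)/(x-1)|+C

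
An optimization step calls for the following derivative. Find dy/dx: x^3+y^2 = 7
Differentiate: 3x^2 + 2y·(dy/dx)=0
dy/dx=-3x^2/(2y)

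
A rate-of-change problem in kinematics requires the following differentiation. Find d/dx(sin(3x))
Chain rule: d/dx[sin(u)]=cos(u)·u' where u=3x
u'=3

Answer: 3·cos(3x)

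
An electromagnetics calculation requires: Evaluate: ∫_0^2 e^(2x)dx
Antiderivative: (1/2)e^(2x)
Evaluate: (1/2)(e^4-1)

Answer: (e^4-1)/2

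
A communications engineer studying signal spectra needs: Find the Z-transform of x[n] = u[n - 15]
Using the time-shift property: Z{u[n-15]} = z^(-15) * z/(z-1)
= z^(-14)/(z-1)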